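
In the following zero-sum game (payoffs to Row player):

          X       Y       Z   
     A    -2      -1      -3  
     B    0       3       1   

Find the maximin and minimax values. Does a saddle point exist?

Maximin = 0, Minimax = 0, Saddle: True

Work:
Row minimums: [-3, 0] → maximin = 0
Column maximums: [0, 3, 1] → minimax = 0
Saddle point exists! Game value = 0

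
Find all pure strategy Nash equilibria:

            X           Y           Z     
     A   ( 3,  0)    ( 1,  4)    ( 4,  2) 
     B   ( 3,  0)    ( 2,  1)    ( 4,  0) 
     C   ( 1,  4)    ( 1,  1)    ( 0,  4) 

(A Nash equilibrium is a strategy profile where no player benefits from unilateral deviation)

Nash equilibrium: (B, Y)

Work:
Best responses:
  P1 vs X: payoffs [3, 3, 1] → best response A/B (payoff 3)
  P1 vs Y: payoffs [1, 2, 1] → best response B (payoff 2)
  P1 vs Z: payoffs [4, 4, 0] → best response A/B (payoff 4)
  P2 vs A: payoffs [0, 4, 2] → best response Y (payoff 4)
  P2 vs B: payoffs [0, 1, 0] → best response Y (payoff 1)
  P2 vs C: payoffs [4, 1, 4] → best response X/Z (payoff 4)
Mutual best responses: (B,Y) → Nash equilibria.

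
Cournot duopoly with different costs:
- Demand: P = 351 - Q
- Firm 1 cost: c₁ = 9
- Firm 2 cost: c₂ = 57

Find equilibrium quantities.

q₁* = 130.0, q₂* = 82.0

Work:
Reaction: q₁ = (351 - 9 - q₂)/2
Reaction: q₂ = (351 - 57 - q₁)/2
Solve simultaneously:
q₁* = (351 - 2×9 + 57)/3 = 130.0
q₂* = (351 - 2×57 + 9)/3 = 82.0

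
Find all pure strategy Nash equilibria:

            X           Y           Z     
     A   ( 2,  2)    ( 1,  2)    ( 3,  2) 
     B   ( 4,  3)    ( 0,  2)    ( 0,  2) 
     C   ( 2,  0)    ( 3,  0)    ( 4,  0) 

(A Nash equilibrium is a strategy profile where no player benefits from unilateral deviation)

Nash equilibrium: (B, X), (C, Y), (C, Z)

Work:
Best responses:
  P1 vs X: payoffs [2, 4, 2] → best response B (payoff 4)
  P1 vs Y: payoffs [1, 0, 3] → best response C (payoff 3)
  P1 vs Z: payoffs [3, 0, 4] → best response C (payoff 4)
  P2 vs A: payoffs [2, 2, 2] → best response X/Y/Z (payoff 2)
  P2 vs B: payoffs [3, 2, 2] → best response X (payoff 3)
  P2 vs C: payoffs [0, 0, 0] → best response X/Y/Z (payoff 0)
Mutual best responses: (B,X), (C,Y), (C,Z) → Nash equilibria.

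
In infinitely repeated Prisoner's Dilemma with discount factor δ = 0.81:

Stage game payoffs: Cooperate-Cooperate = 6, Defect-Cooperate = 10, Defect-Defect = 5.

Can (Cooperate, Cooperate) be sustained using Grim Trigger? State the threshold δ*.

δ* = 0.8; since δ = 0.81 ≥ 0.8, cooperation can be sustained

Work:
For Grim Trigger:
Cooperate forever: 6/(1-δ)
Defect then punished: 10 + 5·δ/(1-δ)
Need: 6/(1-δ) ≥ 10 + 5·δ/(1-δ)
Solving: δ ≥ (T-R)/(T-P) = (10-6)/(10-5) = 0.8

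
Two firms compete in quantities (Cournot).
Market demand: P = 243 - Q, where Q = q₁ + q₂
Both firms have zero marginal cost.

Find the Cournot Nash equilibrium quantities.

q₁* = q₂* = 81.0; P* = 81.0

Work:
Profit: π_i = P·q_i = (a - q_i - q_j)·q_i
FOC: ∂π_i/∂q_i = a - 2q_i - q_j = 0
Reaction function: q_i = (243 - q_j)/2
Symmetry: q* = 243/3 = 81.0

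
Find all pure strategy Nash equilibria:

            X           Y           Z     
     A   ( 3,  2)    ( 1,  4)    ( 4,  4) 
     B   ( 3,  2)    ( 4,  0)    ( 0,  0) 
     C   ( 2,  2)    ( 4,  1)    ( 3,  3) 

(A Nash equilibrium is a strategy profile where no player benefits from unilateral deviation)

Nash equilibrium: (A, Z), (B, X)

Work:
Best responses:
  P1 vs X: payoffs [3, 3, 2] → best response A/B (payoff 3)
  P1 vs Y: payoffs [1, 4, 4] → best response B/C (payoff 4)
  P1 vs Z: payoffs [4, 0, 3] → best response A (payoff 4)
  P2 vs A: payoffs [2, 4, 4] → best response Y/Z (payoff 4)
  P2 vs B: payoffs [2, 0, 0] → best response X (payoff 2)
  P2 vs C: payoffs [2, 1, 3] → best response Z (payoff 3)
Mutual best responses: (A,Z), (B,X) → Nash equilibria.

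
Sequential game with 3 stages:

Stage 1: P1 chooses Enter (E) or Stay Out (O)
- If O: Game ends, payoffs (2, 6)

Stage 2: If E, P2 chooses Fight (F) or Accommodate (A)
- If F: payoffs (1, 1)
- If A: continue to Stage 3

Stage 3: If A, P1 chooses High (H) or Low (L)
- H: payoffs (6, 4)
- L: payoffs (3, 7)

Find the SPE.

SPE: (E, A, H); Outcome (6, 4)

Work:
Stage 3: P1 chooses H (6 vs 3)
Stage 2: P2: F->1, A->4 (anticipating H). Choose A
Stage 1: P1: O->2, E->6 (anticipating A, H). Choose E
SPE path: E -> A -> H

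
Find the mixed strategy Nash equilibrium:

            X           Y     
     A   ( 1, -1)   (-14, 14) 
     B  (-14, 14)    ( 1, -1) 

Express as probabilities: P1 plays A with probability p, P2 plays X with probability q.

p = 0.5, q = 0.5

Work:
Find probabilities that make opponent indifferent:
P2 chooses q to make P1 indifferent between A and B
P1 chooses p to make P2 indifferent between X and Y
Mixed NE: P1 plays (A: 0.5, B: 0.5), P2 plays (X: 0.5, Y: 0.5)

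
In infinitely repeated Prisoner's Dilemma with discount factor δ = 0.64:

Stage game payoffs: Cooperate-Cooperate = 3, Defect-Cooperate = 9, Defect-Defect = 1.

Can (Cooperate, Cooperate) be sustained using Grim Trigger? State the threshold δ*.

δ* = 0.75; since δ = 0.64 < 0.75, cooperation cannot be sustained

Work:
For Grim Trigger:
Cooperate forever: 3/(1-δ)
Defect then punished: 9 + 1·δ/(1-δ)
Need: 3/(1-δ) ≥ 9 + 1·δ/(1-δ)
Solving: δ ≥ (T-R)/(T-P) = (9-3)/(9-1) = 0.75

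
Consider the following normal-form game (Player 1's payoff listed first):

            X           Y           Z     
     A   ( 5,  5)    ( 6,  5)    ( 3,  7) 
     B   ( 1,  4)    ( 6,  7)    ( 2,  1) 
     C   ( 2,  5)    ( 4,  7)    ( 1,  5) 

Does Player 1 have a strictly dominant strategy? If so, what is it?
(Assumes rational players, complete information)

No strictly dominant strategy exists for Player 1

Work:
A strategy strictly dominates another if it gives a strictly higher payoff against every opponent action. Compare each pair of P1's strategies column-by-column:
  A vs B: [5 vs 1, 6 vs 6, 3 vs 2] → A does not strictly dominate B (column Y: 6 ≤ 6)
  A vs C: [5 vs 2, 6 vs 4, 3 vs 1] → A strictly dominates C
  B vs A: [1 vs 5, 6 vs 6, 2 vs 3] → B does not strictly dominate A (column X: 1 ≤ 5)
  B vs C: [1 vs 2, 6 vs 4, 2 vs 1] → B does not strictly dominate C (column X: 1 ≤ 2)
  C vs A: [2 vs 5, 4 vs 6, 1 vs 3] → C does not strictly dominate A (column X: 2 ≤ 5)
  C vs B: [2 vs 1, 4 vs 6, 1 vs 2] → C does not strictly dominate B (column Y: 4 ≤ 6)
No single strategy strictly dominates all others → no strictly dominant strategy.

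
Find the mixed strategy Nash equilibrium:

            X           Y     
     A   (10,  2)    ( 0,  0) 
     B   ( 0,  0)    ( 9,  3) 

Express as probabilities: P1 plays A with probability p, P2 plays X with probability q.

p = 0.6, q = 0.4737

Work:
Find probabilities that make opponent indifferent:
P2 chooses q to make P1 indifferent between A and B
P1 chooses p to make P2 indifferent between X and Y
Mixed NE: P1 plays (A: 0.6, B: 0.4), P2 plays (X: 0.4737, Y: 0.5263)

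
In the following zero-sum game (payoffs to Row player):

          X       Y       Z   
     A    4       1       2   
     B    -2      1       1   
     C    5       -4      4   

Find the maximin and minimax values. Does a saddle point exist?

Maximin = 1, Minimax = 1, Saddle: True

Work:
Row minimums: [1, -2, -4] → maximin = 1
Column maximums: [5, 1, 4] → minimax = 1
Saddle point exists! Game value = 1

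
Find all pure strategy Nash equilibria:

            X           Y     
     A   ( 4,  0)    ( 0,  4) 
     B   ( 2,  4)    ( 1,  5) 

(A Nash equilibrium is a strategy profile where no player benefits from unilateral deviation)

Nash equilibrium: (B, Y)

Work:
Best responses:
  P1 vs X: payoffs [4, 2] → best response A (payoff 4)
  P1 vs Y: payoffs [0, 1] → best response B (payoff 1)
  P2 vs A: payoffs [0, 4] → best response Y (payoff 4)
  P2 vs B: payoffs [4, 5] → best response Y (payoff 5)
Mutual best responses: (B,Y) → Nash equilibria.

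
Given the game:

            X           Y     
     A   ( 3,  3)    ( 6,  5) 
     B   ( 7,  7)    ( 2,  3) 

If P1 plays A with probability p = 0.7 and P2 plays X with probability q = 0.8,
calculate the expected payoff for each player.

E[P1] = 4.32, E[P2] = 4.24

Work:
E[P1] = p·q·π₁(A,X) + p·(1-q)·π₁(A,Y) + (1-p)·q·π₁(B,X) + (1-p)·(1-q)·π₁(B,Y)
= 0.7·0.8·3 + 0.7·0.2·6 + 0.3·0.8·7 + 0.3·0.2·2
= 4.32

E[P2] = 4.24 (similar calculation)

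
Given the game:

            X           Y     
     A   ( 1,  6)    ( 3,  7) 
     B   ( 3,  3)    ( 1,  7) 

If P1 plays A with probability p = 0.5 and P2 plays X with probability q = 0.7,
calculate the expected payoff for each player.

E[P1] = 2.0, E[P2] = 5.25

Work:
E[P1] = p·q·π₁(A,X) + p·(1-q)·π₁(A,Y) + (1-p)·q·π₁(B,X) + (1-p)·(1-q)·π₁(B,Y)
= 0.5·0.7·1 + 0.5·0.3·3 + 0.5·0.7·3 + 0.5·0.3·1
= 2.0

E[P2] = 5.25 (similar calculation)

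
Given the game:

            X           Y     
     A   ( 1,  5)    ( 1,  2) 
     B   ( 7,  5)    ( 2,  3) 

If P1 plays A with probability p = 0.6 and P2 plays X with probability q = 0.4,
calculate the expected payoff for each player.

E[P1] = 2.2, E[P2] = 3.44

Work:
E[P1] = p·q·π₁(A,X) + p·(1-q)·π₁(A,Y) + (1-p)·q·π₁(B,X) + (1-p)·(1-q)·π₁(B,Y)
= 0.6·0.4·1 + 0.6·0.6·1 + 0.4·0.4·7 + 0.4·0.6·2
= 2.2

E[P2] = 3.44 (similar calculation)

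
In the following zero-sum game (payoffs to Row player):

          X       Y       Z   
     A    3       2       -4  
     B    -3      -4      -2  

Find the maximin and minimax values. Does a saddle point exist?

Maximin = -4, Minimax = -2, Saddle: False

Work:
Row minimums: [-4, -4] → maximin = -4
Column maximums: [3, 2, -2] → minimax = -2
No saddle point (maximin ≠ minimax). Mixed strategy needed.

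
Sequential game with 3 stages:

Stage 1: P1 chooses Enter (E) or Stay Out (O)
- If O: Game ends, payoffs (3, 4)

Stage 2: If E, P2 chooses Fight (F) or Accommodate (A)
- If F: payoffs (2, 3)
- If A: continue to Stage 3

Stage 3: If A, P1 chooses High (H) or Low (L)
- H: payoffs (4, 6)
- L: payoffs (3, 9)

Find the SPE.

SPE: (E, A, H); Outcome (4, 6)

Work:
Stage 3: P1 chooses H (4 vs 3)
Stage 2: P2: F->3, A->6 (anticipating H). Choose A
Stage 1: P1: O->3, E->4 (anticipating A, H). Choose E
SPE path: E -> A -> H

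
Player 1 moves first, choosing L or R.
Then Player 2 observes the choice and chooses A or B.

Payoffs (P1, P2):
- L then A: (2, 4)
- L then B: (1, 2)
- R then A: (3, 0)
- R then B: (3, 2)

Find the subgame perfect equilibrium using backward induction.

P1 plays R, P2 plays A after L and B after R; Payoff (3, 2)

Work:
Backward induction:
After L: P2 chooses A → P1 gets 2
After R: P2 chooses B → P1 gets 3
P1 chooses R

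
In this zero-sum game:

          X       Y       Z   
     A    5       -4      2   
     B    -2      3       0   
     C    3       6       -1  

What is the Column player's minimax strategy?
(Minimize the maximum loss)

Column should play Z, value = 2

Work:
Column player minimizes Row's maximum payoff:
Column X: max payoff to Row = 5
Column Y: max payoff to Row = 6
Column Z: max payoff to Row = 2
Minimum is 2, achieved by column Z.
Minimax strategy: Z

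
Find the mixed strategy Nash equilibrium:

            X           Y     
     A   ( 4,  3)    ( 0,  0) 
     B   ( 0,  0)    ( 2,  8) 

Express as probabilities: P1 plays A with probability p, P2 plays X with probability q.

p = 0.7273, q = 0.3333

Work:
Find probabilities that make opponent indifferent:
P2 chooses q to make P1 indifferent between A and B
P1 chooses p to make P2 indifferent between X and Y
Mixed NE: P1 plays (A: 0.7273, B: 0.2727), P2 plays (X: 0.3333, Y: 0.6667)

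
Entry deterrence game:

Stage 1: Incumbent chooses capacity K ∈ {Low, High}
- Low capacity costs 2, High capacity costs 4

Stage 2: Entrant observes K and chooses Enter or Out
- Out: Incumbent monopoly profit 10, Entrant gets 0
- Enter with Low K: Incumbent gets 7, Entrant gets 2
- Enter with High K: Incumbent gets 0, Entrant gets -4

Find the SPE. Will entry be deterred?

SPE: (High, Enter|Low, Out|High); Entry deterred. Incumbent net profit = 6

Work:
After Low K: Entrant enters (2 > 0)
After High K: Entrant stays out (-4 < 0)
Incumbent: Low → 7−2=5, High → 10−4=6
Incumbent chooses High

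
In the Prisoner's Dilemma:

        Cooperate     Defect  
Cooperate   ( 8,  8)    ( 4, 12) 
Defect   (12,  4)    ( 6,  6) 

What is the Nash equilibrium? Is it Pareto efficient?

(Defect, Defect) is NE; not Pareto efficient

Work:
Defect dominates Cooperate for both players:
If P2 cooperates: Defect (12) > Cooperate (8)
If P2 defects: Defect (6) > Cooperate (4)
NE: (Defect, Defect) with payoff (6, 6)
But (Cooperate, Cooperate) = (8, 8) Pareto dominates (6, 6)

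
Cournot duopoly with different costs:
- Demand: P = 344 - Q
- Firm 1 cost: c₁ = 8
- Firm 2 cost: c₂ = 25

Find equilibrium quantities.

q₁* = 117.67, q₂* = 100.67

Work:
Reaction: q₁ = (344 - 8 - q₂)/2
Reaction: q₂ = (344 - 25 - q₁)/2
Solve simultaneously:
q₁* = (344 - 2×8 + 25)/3 = 117.67
q₂* = (344 - 2×25 + 8)/3 = 100.67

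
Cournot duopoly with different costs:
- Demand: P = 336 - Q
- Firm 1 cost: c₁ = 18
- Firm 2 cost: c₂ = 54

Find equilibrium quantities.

q₁* = 118.0, q₂* = 82.0

Work:
Reaction: q₁ = (336 - 18 - q₂)/2
Reaction: q₂ = (336 - 54 - q₁)/2
Solve simultaneously:
q₁* = (336 - 2×18 + 54)/3 = 118.0
q₂* = (336 - 2×54 + 18)/3 = 82.0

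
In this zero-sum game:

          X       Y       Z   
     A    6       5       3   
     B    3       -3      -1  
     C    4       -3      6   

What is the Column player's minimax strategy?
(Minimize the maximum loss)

Column should play Y, value = 5

Work:
Column player minimizes Row's maximum payoff:
Column X: max payoff to Row = 6
Column Y: max payoff to Row = 5
Column Z: max payoff to Row = 6
Minimum is 5, achieved by column Y.
Minimax strategy: Y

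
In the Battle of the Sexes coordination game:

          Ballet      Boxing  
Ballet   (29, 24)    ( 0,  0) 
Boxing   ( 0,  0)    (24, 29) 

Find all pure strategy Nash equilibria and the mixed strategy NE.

Pure NE: (Ballet, Ballet) and (Boxing, Boxing); Mixed NE: p = 0.5472, q = 0.4528

Work:
Check pure NE:
(Ballet, Ballet): (29, 24) - no unilateral deviation beneficial
(Boxing, Boxing): (24, 29) - no unilateral deviation beneficial
Mixed NE: P1 plays Ballet with p = 0.5472, P2 plays Ballet with q = 0.4528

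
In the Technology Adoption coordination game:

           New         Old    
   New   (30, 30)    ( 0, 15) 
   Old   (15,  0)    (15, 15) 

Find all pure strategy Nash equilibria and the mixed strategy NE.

Pure NE: (New, New) and (Old, Old); Mixed NE: p = 0.5, q = 0.5

Work:
Check pure NE:
(New, New): (30, 30) - no unilateral deviation beneficial
(Old, Old): (15, 15) - no unilateral deviation beneficial
Mixed NE: P1 plays New with p = 0.5, P2 plays New with q = 0.5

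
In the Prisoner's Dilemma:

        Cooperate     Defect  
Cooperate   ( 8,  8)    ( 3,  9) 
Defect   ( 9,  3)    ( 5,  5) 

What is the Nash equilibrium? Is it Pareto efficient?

(Defect, Defect) is NE; not Pareto efficient

Work:
Defect dominates Cooperate for both players:
If P2 cooperates: Defect (9) > Cooperate (8)
If P2 defects: Defect (5) > Cooperate (3)
NE: (Defect, Defect) with payoff (5, 5)
But (Cooperate, Cooperate) = (8, 8) Pareto dominates (5, 5)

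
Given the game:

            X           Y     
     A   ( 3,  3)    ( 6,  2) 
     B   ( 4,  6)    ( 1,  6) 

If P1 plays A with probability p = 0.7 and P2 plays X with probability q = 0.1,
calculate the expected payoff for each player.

E[P1] = 4.38, E[P2] = 3.27

Work:
E[P1] = p·q·π₁(A,X) + p·(1-q)·π₁(A,Y) + (1-p)·q·π₁(B,X) + (1-p)·(1-q)·π₁(B,Y)
= 0.7·0.1·3 + 0.7·0.9·6 + 0.3·0.1·4 + 0.3·0.9·1
= 4.38

E[P2] = 3.27 (similar calculation)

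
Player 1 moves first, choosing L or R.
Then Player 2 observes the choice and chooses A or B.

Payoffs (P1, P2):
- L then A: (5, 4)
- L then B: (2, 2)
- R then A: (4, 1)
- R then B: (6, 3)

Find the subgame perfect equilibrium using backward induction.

P1 plays R, P2 plays A after L and B after R; Payoff (6, 3)

Work:
Backward induction:
After L: P2 chooses A → P1 gets 5
After R: P2 chooses B → P1 gets 6
P1 chooses R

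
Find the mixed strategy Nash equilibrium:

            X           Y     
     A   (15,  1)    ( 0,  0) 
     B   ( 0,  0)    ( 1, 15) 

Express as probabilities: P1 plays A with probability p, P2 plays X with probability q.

p = 0.9375, q = 0.0625

Work:
Find probabilities that make opponent indifferent:
P2 chooses q to make P1 indifferent between A and B
P1 chooses p to make P2 indifferent between X and Y
Mixed NE: P1 plays (A: 0.9375, B: 0.0625), P2 plays (X: 0.0625, Y: 0.9375)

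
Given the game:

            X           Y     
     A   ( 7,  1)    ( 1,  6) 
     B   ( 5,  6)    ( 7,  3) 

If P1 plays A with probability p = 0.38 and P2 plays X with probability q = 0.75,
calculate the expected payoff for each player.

E[P1] = 5.5, E[P2] = 4.11

Work:
E[P1] = p·q·π₁(A,X) + p·(1-q)·π₁(A,Y) + (1-p)·q·π₁(B,X) + (1-p)·(1-q)·π₁(B,Y)
= 0.38·0.75·7 + 0.38·0.25·1 + 0.62·0.75·5 + 0.62·0.25·7
= 5.5

E[P2] = 4.11 (similar calculation)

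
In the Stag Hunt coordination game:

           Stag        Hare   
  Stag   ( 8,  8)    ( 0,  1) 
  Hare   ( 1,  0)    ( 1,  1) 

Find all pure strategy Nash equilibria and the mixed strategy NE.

Pure NE: (Stag, Stag) and (Hare, Hare); Mixed NE: p = 0.125, q = 0.125

Work:
Check pure NE:
(Stag, Stag): (8, 8) - no unilateral deviation beneficial
(Hare, Hare): (1, 1) - no unilateral deviation beneficial
Mixed NE: P1 plays Stag with p = 0.125, P2 plays Stag with q = 0.125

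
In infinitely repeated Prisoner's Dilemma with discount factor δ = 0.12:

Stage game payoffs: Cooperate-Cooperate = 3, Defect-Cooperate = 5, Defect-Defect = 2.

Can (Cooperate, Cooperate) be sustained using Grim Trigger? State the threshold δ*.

δ* = 0.6667; since δ = 0.12 < 0.6667, cooperation cannot be sustained

Work:
For Grim Trigger:
Cooperate forever: 3/(1-δ)
Defect then punished: 5 + 2·δ/(1-δ)
Need: 3/(1-δ) ≥ 5 + 2·δ/(1-δ)
Solving: δ ≥ (T-R)/(T-P) = (5-3)/(5-2) = 0.6667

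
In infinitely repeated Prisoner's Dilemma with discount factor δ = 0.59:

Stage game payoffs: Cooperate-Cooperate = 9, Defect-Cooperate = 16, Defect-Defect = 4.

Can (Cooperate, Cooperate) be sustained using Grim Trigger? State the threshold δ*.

δ* = 0.5833; since δ = 0.59 ≥ 0.5833, cooperation can be sustained

Work:
For Grim Trigger:
Cooperate forever: 9/(1-δ)
Defect then punished: 16 + 4·δ/(1-δ)
Need: 9/(1-δ) ≥ 16 + 4·δ/(1-δ)
Solving: δ ≥ (T-R)/(T-P) = (16-9)/(16-4) = 0.5833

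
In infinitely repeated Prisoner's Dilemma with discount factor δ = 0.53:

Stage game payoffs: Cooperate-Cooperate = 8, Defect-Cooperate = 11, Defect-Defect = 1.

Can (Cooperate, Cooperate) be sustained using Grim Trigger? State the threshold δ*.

δ* = 0.3; since δ = 0.53 ≥ 0.3, cooperation can be sustained

Work:
For Grim Trigger:
Cooperate forever: 8/(1-δ)
Defect then punished: 11 + 1·δ/(1-δ)
Need: 8/(1-δ) ≥ 11 + 1·δ/(1-δ)
Solving: δ ≥ (T-R)/(T-P) = (11-8)/(11-1) = 0.3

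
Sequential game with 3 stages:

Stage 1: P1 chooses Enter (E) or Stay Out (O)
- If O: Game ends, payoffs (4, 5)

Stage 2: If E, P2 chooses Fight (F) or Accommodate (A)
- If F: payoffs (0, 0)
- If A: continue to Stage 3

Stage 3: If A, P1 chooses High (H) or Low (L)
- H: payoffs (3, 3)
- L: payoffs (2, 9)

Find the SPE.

SPE: (O, A, H); Outcome (4, 5)

Work:
Stage 3: P1 chooses H (3 vs 2)
Stage 2: P2: F->0, A->3 (anticipating H). Choose A
Stage 1: P1: O->4, E->3 (anticipating A, H). Choose O
SPE path: O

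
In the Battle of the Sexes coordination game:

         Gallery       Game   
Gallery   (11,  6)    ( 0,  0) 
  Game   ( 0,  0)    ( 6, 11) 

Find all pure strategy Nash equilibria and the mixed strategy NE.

Pure NE: (Gallery, Gallery) and (Game, Game); Mixed NE: p = 0.6471, q = 0.3529

Work:
Check pure NE:
(Gallery, Gallery): (11, 6) - no unilateral deviation beneficial
(Game, Game): (6, 11) - no unilateral deviation beneficial
Mixed NE: P1 plays Gallery with p = 0.6471, P2 plays Gallery with q = 0.3529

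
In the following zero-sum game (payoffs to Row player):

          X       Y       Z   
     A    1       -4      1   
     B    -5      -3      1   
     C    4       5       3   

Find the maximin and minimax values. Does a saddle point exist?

Maximin = 3, Minimax = 3, Saddle: True

Work:
Row minimums: [-4, -5, 3] → maximin = 3
Column maximums: [4, 5, 3] → minimax = 3
Saddle point exists! Game value = 3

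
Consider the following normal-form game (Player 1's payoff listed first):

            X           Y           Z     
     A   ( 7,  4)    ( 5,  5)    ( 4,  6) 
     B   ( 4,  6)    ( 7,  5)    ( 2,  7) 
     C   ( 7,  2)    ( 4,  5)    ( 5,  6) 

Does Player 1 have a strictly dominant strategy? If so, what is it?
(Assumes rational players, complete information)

No strictly dominant strategy exists for Player 1

Work:
A strategy strictly dominates another if it gives a strictly higher payoff against every opponent action. Compare each pair of P1's strategies column-by-column:
  A vs B: [7 vs 4, 5 vs 7, 4 vs 2] → A does not strictly dominate B (column Y: 5 ≤ 7)
  A vs C: [7 vs 7, 5 vs 4, 4 vs 5] → A does not strictly dominate C (column X: 7 ≤ 7)
  B vs A: [4 vs 7, 7 vs 5, 2 vs 4] → B does not strictly dominate A (column X: 4 ≤ 7)
  B vs C: [4 vs 7, 7 vs 4, 2 vs 5] → B does not strictly dominate C (column X: 4 ≤ 7)
  C vs A: [7 vs 7, 4 vs 5, 5 vs 4] → C does not strictly dominate A (column X: 7 ≤ 7)
  C vs B: [7 vs 4, 4 vs 7, 5 vs 2] → C does not strictly dominate B (column Y: 4 ≤ 7)
No single strategy strictly dominates all others → no strictly dominant strategy.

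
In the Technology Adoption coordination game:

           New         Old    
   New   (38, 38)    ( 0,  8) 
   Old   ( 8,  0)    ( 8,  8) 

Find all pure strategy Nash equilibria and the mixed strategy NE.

Pure NE: (New, New) and (Old, Old); Mixed NE: p = 0.2105, q = 0.2105

Work:
Check pure NE:
(New, New): (38, 38) - no unilateral deviation beneficial
(Old, Old): (8, 8) - no unilateral deviation beneficial
Mixed NE: P1 plays New with p = 0.2105, P2 plays New with q = 0.2105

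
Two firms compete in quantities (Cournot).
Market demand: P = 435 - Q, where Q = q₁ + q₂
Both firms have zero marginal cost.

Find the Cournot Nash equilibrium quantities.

q₁* = q₂* = 145.0; P* = 145.0

Work:
Profit: π_i = P·q_i = (a - q_i - q_j)·q_i
FOC: ∂π_i/∂q_i = a - 2q_i - q_j = 0
Reaction function: q_i = (435 - q_j)/2
Symmetry: q* = 435/3 = 145.0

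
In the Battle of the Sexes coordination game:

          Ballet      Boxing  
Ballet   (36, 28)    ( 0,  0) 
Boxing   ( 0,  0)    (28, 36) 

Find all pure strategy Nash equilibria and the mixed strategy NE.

Pure NE: (Ballet, Ballet) and (Boxing, Boxing); Mixed NE: p = 0.5625, q = 0.4375

Work:
Check pure NE:
(Ballet, Ballet): (36, 28) - no unilateral deviation beneficial
(Boxing, Boxing): (28, 36) - no unilateral deviation beneficial
Mixed NE: P1 plays Ballet with p = 0.5625, P2 plays Ballet with q = 0.4375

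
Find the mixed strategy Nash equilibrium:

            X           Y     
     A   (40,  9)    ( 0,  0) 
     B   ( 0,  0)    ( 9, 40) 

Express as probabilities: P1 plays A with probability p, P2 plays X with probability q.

p = 0.8163, q = 0.1837

Work:
Find probabilities that make opponent indifferent:
P2 chooses q to make P1 indifferent between A and B
P1 chooses p to make P2 indifferent between X and Y
Mixed NE: P1 plays (A: 0.8163, B: 0.1837), P2 plays (X: 0.1837, Y: 0.8163)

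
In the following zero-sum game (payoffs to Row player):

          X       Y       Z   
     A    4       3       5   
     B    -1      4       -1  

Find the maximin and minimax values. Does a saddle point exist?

Maximin = 3, Minimax = 4, Saddle: False

Work:
Row minimums: [3, -1] → maximin = 3
Column maximums: [4, 4, 5] → minimax = 4
No saddle point (maximin ≠ minimax). Mixed strategy needed.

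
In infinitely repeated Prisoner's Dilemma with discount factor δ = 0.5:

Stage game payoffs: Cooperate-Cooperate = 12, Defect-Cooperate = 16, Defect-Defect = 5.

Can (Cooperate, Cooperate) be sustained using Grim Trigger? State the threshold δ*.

δ* = 0.3636; since δ = 0.5 ≥ 0.3636, cooperation can be sustained

Work:
For Grim Trigger:
Cooperate forever: 12/(1-δ)
Defect then punished: 16 + 5·δ/(1-δ)
Need: 12/(1-δ) ≥ 16 + 5·δ/(1-δ)
Solving: δ ≥ (T-R)/(T-P) = (16-12)/(16-5) = 0.3636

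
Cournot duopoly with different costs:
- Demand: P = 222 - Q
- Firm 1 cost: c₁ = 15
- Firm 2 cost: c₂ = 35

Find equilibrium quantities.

q₁* = 75.67, q₂* = 55.67

Work:
Reaction: q₁ = (222 - 15 - q₂)/2
Reaction: q₂ = (222 - 35 - q₁)/2
Solve simultaneously:
q₁* = (222 - 2×15 + 35)/3 = 75.67
q₂* = (222 - 2×35 + 15)/3 = 55.67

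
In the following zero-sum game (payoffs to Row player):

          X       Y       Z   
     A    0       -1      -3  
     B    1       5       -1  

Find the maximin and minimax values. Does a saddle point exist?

Maximin = -1, Minimax = -1, Saddle: True

Work:
Row minimums: [-3, -1] → maximin = -1
Column maximums: [1, 5, -1] → minimax = -1
Saddle point exists! Game value = -1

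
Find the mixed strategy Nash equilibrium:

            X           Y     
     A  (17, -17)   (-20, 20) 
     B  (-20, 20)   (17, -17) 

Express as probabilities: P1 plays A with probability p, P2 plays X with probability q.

p = 0.5, q = 0.5

Work:
Find probabilities that make opponent indifferent:
P2 chooses q to make P1 indifferent between A and B
P1 chooses p to make P2 indifferent between X and Y
Mixed NE: P1 plays (A: 0.5, B: 0.5), P2 plays (X: 0.5, Y: 0.5)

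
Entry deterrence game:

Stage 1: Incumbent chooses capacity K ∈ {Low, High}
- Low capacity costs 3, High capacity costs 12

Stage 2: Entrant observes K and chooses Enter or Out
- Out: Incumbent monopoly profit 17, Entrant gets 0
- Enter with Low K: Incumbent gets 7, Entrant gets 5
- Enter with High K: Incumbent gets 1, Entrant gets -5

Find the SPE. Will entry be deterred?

SPE: (High, Enter|Low, Out|High); Entry deterred. Incumbent net profit = 5

Work:
After Low K: Entrant enters (5 > 0)
After High K: Entrant stays out (-5 < 0)
Incumbent: Low → 7−3=4, High → 17−12=5
Incumbent chooses High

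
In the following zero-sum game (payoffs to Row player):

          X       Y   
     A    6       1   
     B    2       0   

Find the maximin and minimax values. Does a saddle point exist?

Maximin = 1, Minimax = 1, Saddle: True

Work:
Row minimums: [1, 0] → maximin = 1
Column maximums: [6, 1] → minimax = 1
Saddle point exists! Game value = 1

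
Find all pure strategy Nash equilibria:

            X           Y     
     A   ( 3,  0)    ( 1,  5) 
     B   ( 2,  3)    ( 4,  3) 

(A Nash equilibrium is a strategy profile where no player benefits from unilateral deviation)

Nash equilibrium: (B, Y)

Work:
Best responses:
  P1 vs X: payoffs [3, 2] → best response A (payoff 3)
  P1 vs Y: payoffs [1, 4] → best response B (payoff 4)
  P2 vs A: payoffs [0, 5] → best response Y (payoff 5)
  P2 vs B: payoffs [3, 3] → best response X/Y (payoff 3)
Mutual best responses: (B,Y) → Nash equilibria.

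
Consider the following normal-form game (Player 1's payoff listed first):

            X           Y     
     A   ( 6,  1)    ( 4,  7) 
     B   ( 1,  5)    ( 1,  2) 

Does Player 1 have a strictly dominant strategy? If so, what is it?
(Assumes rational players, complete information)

Yes, Player 1's strictly dominant strategy is A

Work:
A strategy strictly dominates another if it gives a strictly higher payoff against every opponent action. Compare each pair of P1's strategies column-by-column:
  A vs B: [6 vs 1, 4 vs 1] → A strictly dominates B
  B vs A: [1 vs 6, 1 vs 4] → B does not strictly dominate A (column X: 1 ≤ 6)
A strictly dominates every other strategy → strictly dominant.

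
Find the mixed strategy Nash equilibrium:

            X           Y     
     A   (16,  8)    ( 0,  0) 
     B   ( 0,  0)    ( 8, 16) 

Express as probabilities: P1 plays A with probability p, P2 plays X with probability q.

p = 0.6667, q = 0.3333

Work:
Find probabilities that make opponent indifferent:
P2 chooses q to make P1 indifferent between A and B
P1 chooses p to make P2 indifferent between X and Y
Mixed NE: P1 plays (A: 0.6667, B: 0.3333), P2 plays (X: 0.3333, Y: 0.6667)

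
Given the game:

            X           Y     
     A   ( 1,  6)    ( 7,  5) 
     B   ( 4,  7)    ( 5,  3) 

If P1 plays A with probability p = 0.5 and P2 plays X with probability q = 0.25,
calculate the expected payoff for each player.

E[P1] = 5.125, E[P2] = 4.625

Work:
E[P1] = p·q·π₁(A,X) + p·(1-q)·π₁(A,Y) + (1-p)·q·π₁(B,X) + (1-p)·(1-q)·π₁(B,Y)
= 0.5·0.25·1 + 0.5·0.75·7 + 0.5·0.25·4 + 0.5·0.75·5
= 5.125

E[P2] = 4.625 (similar calculation)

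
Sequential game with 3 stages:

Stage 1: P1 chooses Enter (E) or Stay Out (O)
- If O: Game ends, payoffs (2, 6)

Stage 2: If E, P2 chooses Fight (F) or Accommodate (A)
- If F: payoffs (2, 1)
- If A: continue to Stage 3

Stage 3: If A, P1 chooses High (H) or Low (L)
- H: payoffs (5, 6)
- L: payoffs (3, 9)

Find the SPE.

SPE: (E, A, H); Outcome (5, 6)

Work:
Stage 3: P1 chooses H (5 vs 3)
Stage 2: P2: F->1, A->6 (anticipating H). Choose A
Stage 1: P1: O->2, E->5 (anticipating A, H). Choose E
SPE path: E -> A -> H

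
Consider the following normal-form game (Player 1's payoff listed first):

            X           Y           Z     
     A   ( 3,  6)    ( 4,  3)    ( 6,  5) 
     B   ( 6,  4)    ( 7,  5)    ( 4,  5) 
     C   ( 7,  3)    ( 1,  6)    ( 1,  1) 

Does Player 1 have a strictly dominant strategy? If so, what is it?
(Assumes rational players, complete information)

No strictly dominant strategy exists for Player 1

Work:
A strategy strictly dominates another if it gives a strictly higher payoff against every opponent action. Compare each pair of P1's strategies column-by-column:
  A vs B: [3 vs 6, 4 vs 7, 6 vs 4] → A does not strictly dominate B (column X: 3 ≤ 6)
  A vs C: [3 vs 7, 4 vs 1, 6 vs 1] → A does not strictly dominate C (column X: 3 ≤ 7)
  B vs A: [6 vs 3, 7 vs 4, 4 vs 6] → B does not strictly dominate A (column Z: 4 ≤ 6)
  B vs C: [6 vs 7, 7 vs 1, 4 vs 1] → B does not strictly dominate C (column X: 6 ≤ 7)
  C vs A: [7 vs 3, 1 vs 4, 1 vs 6] → C does not strictly dominate A (column Y: 1 ≤ 4)
  C vs B: [7 vs 6, 1 vs 7, 1 vs 4] → C does not strictly dominate B (column Y: 1 ≤ 7)
No single strategy strictly dominates all others → no strictly dominant strategy.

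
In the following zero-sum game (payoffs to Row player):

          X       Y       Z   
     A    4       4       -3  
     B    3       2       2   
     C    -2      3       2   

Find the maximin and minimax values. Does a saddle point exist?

Maximin = 2, Minimax = 2, Saddle: True

Work:
Row minimums: [-3, 2, -2] → maximin = 2
Column maximums: [4, 4, 2] → minimax = 2
Saddle point exists! Game value = 2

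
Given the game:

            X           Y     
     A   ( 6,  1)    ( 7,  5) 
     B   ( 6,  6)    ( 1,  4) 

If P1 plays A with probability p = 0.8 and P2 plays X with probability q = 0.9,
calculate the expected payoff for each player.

E[P1] = 5.98, E[P2] = 2.28

Work:
E[P1] = p·q·π₁(A,X) + p·(1-q)·π₁(A,Y) + (1-p)·q·π₁(B,X) + (1-p)·(1-q)·π₁(B,Y)
= 0.8·0.9·6 + 0.8·0.1·7 + 0.2·0.9·6 + 0.2·0.1·1
= 5.98

E[P2] = 2.28 (similar calculation)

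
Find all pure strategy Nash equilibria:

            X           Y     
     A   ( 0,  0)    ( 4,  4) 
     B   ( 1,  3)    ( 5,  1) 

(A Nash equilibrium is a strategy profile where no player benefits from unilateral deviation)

Nash equilibrium: (B, X)

Work:
Best responses:
  P1 vs X: payoffs [0, 1] → best response B (payoff 1)
  P1 vs Y: payoffs [4, 5] → best response B (payoff 5)
  P2 vs A: payoffs [0, 4] → best response Y (payoff 4)
  P2 vs B: payoffs [3, 1] → best response X (payoff 3)
Mutual best responses: (B,X) → Nash equilibria.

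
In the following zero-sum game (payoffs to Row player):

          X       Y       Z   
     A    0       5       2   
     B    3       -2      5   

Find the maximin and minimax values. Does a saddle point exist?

Maximin = 0, Minimax = 3, Saddle: False

Work:
Row minimums: [0, -2] → maximin = 0
Column maximums: [3, 5, 5] → minimax = 3
No saddle point (maximin ≠ minimax). Mixed strategy needed.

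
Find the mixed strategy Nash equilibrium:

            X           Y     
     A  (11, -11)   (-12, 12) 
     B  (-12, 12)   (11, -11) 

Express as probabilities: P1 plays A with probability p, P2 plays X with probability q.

p = 0.5, q = 0.5

Work:
Find probabilities that make opponent indifferent:
P2 chooses q to make P1 indifferent between A and B
P1 chooses p to make P2 indifferent between X and Y
Mixed NE: P1 plays (A: 0.5, B: 0.5), P2 plays (X: 0.5, Y: 0.5)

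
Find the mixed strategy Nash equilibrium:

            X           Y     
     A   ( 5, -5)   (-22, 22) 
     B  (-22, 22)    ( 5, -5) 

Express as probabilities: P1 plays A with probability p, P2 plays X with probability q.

p = 0.5, q = 0.5

Work:
Find probabilities that make opponent indifferent:
P2 chooses q to make P1 indifferent between A and B
P1 chooses p to make P2 indifferent between X and Y
Mixed NE: P1 plays (A: 0.5, B: 0.5), P2 plays (X: 0.5, Y: 0.5)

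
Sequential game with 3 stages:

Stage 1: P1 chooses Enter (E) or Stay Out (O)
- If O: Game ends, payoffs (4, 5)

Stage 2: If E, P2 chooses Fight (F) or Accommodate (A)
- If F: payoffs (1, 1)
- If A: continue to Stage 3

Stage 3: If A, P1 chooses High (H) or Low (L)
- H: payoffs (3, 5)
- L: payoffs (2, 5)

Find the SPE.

SPE: (O, A, H); Outcome (4, 5)

Work:
Stage 3: P1 chooses H (3 vs 2)
Stage 2: P2: F->1, A->5 (anticipating H). Choose A
Stage 1: P1: O->4, E->3 (anticipating A, H). Choose O
SPE path: O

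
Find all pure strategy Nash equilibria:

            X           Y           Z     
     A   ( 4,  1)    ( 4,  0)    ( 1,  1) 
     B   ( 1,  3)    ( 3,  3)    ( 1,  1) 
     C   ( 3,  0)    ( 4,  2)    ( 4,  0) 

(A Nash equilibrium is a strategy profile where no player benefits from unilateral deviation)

Nash equilibrium: (A, X), (C, Y)

Work:
Best responses:
  P1 vs X: payoffs [4, 1, 3] → best response A (payoff 4)
  P1 vs Y: payoffs [4, 3, 4] → best response A/C (payoff 4)
  P1 vs Z: payoffs [1, 1, 4] → best response C (payoff 4)
  P2 vs A: payoffs [1, 0, 1] → best response X/Z (payoff 1)
  P2 vs B: payoffs [3, 3, 1] → best response X/Y (payoff 3)
  P2 vs C: payoffs [0, 2, 0] → best response Y (payoff 2)
Mutual best responses: (A,X), (C,Y) → Nash equilibria.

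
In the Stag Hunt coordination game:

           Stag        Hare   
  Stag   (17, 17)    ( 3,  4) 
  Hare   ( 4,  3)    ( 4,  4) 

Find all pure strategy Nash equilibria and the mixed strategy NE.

Pure NE: (Stag, Stag) and (Hare, Hare); Mixed NE: p = 0.0714, q = 0.0714

Work:
Check pure NE:
(Stag, Stag): (17, 17) - no unilateral deviation beneficial
(Hare, Hare): (4, 4) - no unilateral deviation beneficial
Mixed NE: P1 plays Stag with p = 0.0714, P2 plays Stag with q = 0.0714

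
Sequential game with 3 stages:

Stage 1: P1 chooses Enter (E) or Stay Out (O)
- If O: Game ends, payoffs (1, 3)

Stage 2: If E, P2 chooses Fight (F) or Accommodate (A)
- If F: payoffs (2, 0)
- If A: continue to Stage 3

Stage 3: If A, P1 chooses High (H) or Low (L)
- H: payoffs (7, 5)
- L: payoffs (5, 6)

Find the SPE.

SPE: (E, A, H); Outcome (7, 5)

Work:
Stage 3: P1 chooses H (7 vs 5)
Stage 2: P2: F->0, A->5 (anticipating H). Choose A
Stage 1: P1: O->1, E->7 (anticipating A, H). Choose E
SPE path: E -> A -> H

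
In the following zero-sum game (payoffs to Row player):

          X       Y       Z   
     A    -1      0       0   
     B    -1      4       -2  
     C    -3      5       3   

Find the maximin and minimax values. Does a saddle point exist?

Maximin = -1, Minimax = -1, Saddle: True

Work:
Row minimums: [-1, -2, -3] → maximin = -1
Column maximums: [-1, 5, 3] → minimax = -1
Saddle point exists! Game value = -1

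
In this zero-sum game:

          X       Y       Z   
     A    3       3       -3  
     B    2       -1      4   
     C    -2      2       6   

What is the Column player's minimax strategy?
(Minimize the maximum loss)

Column should play X or Y (all achieve the minimum), value = 3

Work:
Column player minimizes Row's maximum payoff:
Column X: max payoff to Row = 3
Column Y: max payoff to Row = 3
Column Z: max payoff to Row = 6
Minimum is 3, achieved by columns X, Y (tied).
Each of X or Y is a minimax strategy.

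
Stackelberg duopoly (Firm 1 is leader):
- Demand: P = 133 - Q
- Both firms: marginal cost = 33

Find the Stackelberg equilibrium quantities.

q₁* (leader) = 50.0, q₂* (follower) = 25.0

Work:
Follower's reaction: q₂ = (a - c - q₁)/2
Leader substitutes: π₁ = q₁·(a - q₁ - (a-c-q₁)/2 - c)
FOC: q₁* = (133 - 33)/2 = 50.00
Then: q₂* = (133 - 33 - 50.0)/2 = 25.00
Leader has first-mover advantage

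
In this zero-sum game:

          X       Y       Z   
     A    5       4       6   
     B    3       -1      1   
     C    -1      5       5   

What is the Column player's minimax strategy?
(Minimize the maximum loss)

Column should play X or Y (all achieve the minimum), value = 5

Work:
Column player minimizes Row's maximum payoff:
Column X: max payoff to Row = 5
Column Y: max payoff to Row = 5
Column Z: max payoff to Row = 6
Minimum is 5, achieved by columns X, Y (tied).
Each of X or Y is a minimax strategy.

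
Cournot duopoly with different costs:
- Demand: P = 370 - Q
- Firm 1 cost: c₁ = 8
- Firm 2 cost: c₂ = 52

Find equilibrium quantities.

q₁* = 135.33, q₂* = 91.33

Work:
Reaction: q₁ = (370 - 8 - q₂)/2
Reaction: q₂ = (370 - 52 - q₁)/2
Solve simultaneously:
q₁* = (370 - 2×8 + 52)/3 = 135.33
q₂* = (370 - 2×52 + 8)/3 = 91.33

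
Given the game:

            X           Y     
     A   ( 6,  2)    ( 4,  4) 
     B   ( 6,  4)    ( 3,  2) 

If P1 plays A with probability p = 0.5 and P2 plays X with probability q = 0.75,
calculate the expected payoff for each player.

E[P1] = 5.375, E[P2] = 3.0

Work:
E[P1] = p·q·π₁(A,X) + p·(1-q)·π₁(A,Y) + (1-p)·q·π₁(B,X) + (1-p)·(1-q)·π₁(B,Y)
= 0.5·0.75·6 + 0.5·0.25·4 + 0.5·0.75·6 + 0.5·0.25·3
= 5.375

E[P2] = 3.0 (similar calculation)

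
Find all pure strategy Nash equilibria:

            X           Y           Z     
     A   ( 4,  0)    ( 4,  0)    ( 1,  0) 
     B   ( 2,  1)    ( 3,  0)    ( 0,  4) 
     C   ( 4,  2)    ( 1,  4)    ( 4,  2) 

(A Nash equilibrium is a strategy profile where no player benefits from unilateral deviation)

Nash equilibrium: (A, X), (A, Y)

Work:
Best responses:
  P1 vs X: payoffs [4, 2, 4] → best response A/C (payoff 4)
  P1 vs Y: payoffs [4, 3, 1] → best response A (payoff 4)
  P1 vs Z: payoffs [1, 0, 4] → best response C (payoff 4)
  P2 vs A: payoffs [0, 0, 0] → best response X/Y/Z (payoff 0)
  P2 vs B: payoffs [1, 0, 4] → best response Z (payoff 4)
  P2 vs C: payoffs [2, 4, 2] → best response Y (payoff 4)
Mutual best responses: (A,X), (A,Y) → Nash equilibria.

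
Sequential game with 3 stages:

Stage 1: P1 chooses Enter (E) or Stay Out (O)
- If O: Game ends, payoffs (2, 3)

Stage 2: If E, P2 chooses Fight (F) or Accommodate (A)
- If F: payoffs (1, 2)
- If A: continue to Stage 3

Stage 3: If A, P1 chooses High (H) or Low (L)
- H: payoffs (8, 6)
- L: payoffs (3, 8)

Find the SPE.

SPE: (E, A, H); Outcome (8, 6)

Work:
Stage 3: P1 chooses H (8 vs 3)
Stage 2: P2: F->2, A->6 (anticipating H). Choose A
Stage 1: P1: O->2, E->8 (anticipating A, H). Choose E
SPE path: E -> A -> H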